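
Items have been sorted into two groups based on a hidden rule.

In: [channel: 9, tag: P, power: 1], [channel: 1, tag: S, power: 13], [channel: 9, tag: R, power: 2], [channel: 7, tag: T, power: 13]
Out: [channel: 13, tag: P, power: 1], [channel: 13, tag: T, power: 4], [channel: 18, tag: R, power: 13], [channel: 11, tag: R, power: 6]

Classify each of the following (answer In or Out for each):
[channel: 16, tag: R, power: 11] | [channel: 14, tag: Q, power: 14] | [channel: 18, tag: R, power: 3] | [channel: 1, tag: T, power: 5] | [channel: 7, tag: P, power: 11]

Out, Out, Out, In, In

The classifier is using: channel ≤ 9.
[channel: 16, tag: R, power: 11] — channel = 16, hence Out.
[channel: 14, tag: Q, power: 14] — channel = 14, hence Out.
[channel: 18, tag: R, power: 3] — channel = 18, hence Out.
[channel: 1, tag: T, power: 5] — channel = 1, hence In.
[channel: 7, tag: P, power: 11] — channel = 7, hence In.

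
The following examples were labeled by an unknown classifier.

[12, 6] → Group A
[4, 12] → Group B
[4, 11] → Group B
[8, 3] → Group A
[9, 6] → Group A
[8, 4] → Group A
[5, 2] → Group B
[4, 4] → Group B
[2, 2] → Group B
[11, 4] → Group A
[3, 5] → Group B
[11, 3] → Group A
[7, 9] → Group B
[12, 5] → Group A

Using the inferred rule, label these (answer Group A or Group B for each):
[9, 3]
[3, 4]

Every 'Group A' example satisfies: first ≥ 8. None of the 'Group B' examples do.
[9, 3] — first 9, hence Group A. [3, 4] — first 3, hence Group B.

Group A, Group B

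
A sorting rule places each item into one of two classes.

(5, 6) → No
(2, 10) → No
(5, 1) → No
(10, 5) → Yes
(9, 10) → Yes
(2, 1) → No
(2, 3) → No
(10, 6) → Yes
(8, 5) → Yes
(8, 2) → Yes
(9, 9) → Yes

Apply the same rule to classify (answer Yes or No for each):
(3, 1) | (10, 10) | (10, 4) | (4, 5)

No, Yes, Yes, No

Every 'Yes' example satisfies: first ≥ 6. None of the 'No' examples do.
No: (3, 1), since first 3.
Yes: (10, 10), since first 10.
Yes: (10, 4), since first 10.
No: (4, 5), since first 4.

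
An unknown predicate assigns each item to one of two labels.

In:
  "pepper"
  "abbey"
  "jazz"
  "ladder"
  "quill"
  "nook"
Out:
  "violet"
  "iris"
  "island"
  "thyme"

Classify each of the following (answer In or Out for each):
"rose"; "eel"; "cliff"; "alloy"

A rule that fits every label: has a double letter — true of each 'In' example, false of each 'Out' one.
"rose" → no doubled letter → Out. "eel" → 'ee' doubled → In. "cliff" → 'ff' doubled → In. "alloy" → 'll' doubled → In.

Out, In, In, In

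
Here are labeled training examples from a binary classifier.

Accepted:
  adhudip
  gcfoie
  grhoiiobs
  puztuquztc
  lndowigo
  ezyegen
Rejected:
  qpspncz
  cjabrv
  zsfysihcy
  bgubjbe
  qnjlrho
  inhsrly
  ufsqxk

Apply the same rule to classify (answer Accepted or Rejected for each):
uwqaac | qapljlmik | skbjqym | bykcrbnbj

Rule: has ≥ 3 vowels. This holds for each 'Accepted' example and fails for each 'Rejected' one.
uwqaac: 3 vowels, qualifies → Accepted.
qapljlmik: 2 vowels, does not fit → Rejected.
skbjqym: 0 vowels, does not fit → Rejected.
bykcrbnbj: 0 vowels, does not fit → Rejected.

Accepted, Rejected, Rejected, Rejected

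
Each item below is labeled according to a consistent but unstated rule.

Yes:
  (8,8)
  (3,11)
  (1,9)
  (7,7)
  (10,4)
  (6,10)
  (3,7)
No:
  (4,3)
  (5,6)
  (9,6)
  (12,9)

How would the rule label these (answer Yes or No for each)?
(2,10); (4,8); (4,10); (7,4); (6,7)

Yes, Yes, Yes, No, No

Rule: sum is even. This holds for each 'Yes' example and fails for each 'No' one.
(2,10): 2+10 = 12, fits → Yes.
(4,8): 4+8 = 12, fits → Yes.
(4,10): 4+10 = 14, fits → Yes.
(7,4): 7+4 = 11, doesn't qualify → No.
(6,7): 6+7 = 13, doesn't qualify → No.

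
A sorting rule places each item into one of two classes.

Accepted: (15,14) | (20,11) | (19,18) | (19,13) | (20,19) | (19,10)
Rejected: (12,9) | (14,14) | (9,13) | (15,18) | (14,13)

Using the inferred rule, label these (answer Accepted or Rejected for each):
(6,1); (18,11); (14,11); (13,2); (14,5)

Rejected, Accepted, Rejected, Rejected, Rejected

One predicate separates the groups cleanly: first > second AND sum ≥ 28.
(6,1): Rejected (6 > 1, 6+1 = 7). (18,11): Accepted (18 > 11, 18+11 = 29). (14,11): Rejected (14 > 11, 14+11 = 25). (13,2): Rejected (13 > 2, 13+2 = 15). (14,5): Rejected (14 > 5, 14+5 = 19).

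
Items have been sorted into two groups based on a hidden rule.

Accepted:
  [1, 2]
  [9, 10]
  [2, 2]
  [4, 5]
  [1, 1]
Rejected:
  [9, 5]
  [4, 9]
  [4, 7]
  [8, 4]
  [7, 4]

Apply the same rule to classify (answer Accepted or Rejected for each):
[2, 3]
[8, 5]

The classifier is using: |first − second| ≤ 1.
[2, 3]: Accepted (|2−3| = 1). [8, 5]: Rejected (|8−5| = 3).

Accepted, Rejected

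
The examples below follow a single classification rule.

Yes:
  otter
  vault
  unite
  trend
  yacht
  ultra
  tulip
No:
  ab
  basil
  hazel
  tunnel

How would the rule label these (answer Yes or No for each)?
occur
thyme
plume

All 'Yes' examples share one property — odd length AND contains 't' — and every 'No' example lacks it.
occur: length 5, no 't', doesn't match → No. thyme: length 5, has 't', satisfies this → Yes. plume: length 5, no 't', doesn't match → No.

No, Yes, No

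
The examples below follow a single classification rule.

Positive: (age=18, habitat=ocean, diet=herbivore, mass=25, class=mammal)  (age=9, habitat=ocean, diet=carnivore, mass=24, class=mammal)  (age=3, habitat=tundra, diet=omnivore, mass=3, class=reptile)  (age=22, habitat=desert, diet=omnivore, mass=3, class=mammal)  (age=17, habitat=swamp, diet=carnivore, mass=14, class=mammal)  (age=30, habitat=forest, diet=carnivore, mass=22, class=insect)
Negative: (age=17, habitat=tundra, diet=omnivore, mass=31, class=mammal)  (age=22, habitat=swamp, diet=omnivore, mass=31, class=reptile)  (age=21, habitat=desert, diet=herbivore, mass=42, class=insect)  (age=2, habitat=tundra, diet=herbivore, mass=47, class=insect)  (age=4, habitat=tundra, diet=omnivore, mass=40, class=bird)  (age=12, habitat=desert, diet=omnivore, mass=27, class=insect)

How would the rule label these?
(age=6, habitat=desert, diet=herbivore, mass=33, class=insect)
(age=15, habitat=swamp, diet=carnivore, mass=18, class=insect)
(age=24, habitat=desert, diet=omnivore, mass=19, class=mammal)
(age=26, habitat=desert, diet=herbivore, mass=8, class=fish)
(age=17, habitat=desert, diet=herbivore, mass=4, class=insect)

The distinguishing property — mass ≤ 25 — holds for all the 'Positive' cases and none of the 'Negative' cases.

Negative, Positive, Positive, Positive, Positive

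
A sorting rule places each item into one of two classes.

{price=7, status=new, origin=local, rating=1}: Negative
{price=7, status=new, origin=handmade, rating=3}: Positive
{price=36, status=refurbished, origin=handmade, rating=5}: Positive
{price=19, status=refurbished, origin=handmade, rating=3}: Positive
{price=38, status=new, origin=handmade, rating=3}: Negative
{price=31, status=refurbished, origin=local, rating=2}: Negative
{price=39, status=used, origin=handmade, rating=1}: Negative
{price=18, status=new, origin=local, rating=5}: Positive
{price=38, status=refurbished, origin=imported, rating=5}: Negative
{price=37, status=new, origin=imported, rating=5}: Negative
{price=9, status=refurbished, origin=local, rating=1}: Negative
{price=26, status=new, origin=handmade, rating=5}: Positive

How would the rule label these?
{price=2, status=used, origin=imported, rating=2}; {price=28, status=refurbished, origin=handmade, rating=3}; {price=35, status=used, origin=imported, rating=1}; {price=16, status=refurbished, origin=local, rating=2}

Negative, Positive, Negative, Negative

'Positive' ⟺ price ≤ 36 AND rating ≥ 3.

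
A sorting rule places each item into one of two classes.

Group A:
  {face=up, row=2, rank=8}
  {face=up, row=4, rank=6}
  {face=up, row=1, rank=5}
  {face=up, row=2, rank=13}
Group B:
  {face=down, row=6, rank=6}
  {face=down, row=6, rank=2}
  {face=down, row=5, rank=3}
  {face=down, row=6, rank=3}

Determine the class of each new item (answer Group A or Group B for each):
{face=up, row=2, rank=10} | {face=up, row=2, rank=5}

All 'Group A' examples share one property — face is up — and every 'Group B' example lacks it.

Group A, Group A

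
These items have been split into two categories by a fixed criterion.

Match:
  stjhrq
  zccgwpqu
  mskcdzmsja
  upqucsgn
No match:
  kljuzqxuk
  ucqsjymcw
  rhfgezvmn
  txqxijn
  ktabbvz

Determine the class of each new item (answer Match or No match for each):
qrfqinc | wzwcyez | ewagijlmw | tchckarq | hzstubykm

No match, No match, No match, Match, No match

The classifier is using: even length.
No match: qrfqinc, since length 7.
No match: wzwcyez, since length 7.
No match: ewagijlmw, since length 9.
Match: tchckarq, since length 8.
No match: hzstubykm, since length 9.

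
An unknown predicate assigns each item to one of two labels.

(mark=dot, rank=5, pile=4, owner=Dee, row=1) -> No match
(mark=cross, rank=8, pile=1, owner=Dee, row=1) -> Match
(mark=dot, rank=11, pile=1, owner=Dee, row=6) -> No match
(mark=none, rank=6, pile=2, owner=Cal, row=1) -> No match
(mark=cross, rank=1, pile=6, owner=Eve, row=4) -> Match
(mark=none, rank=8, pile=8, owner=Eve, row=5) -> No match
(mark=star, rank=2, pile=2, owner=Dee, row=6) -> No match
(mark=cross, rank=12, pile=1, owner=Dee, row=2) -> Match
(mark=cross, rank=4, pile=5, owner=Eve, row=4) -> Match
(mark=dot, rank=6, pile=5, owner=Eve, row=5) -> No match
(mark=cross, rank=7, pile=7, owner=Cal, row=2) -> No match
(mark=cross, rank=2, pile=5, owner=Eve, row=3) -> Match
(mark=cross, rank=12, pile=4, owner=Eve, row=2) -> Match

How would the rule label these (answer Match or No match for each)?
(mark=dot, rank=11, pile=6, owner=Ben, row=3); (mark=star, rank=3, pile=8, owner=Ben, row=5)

No match, No match

Rule: mark is cross AND pile ≤ 6. This holds for each 'Match' example and fails for each 'No match' one.
No match: (mark=dot, rank=11, pile=6, owner=Ben, row=3), since mark is dot, pile = 6.
No match: (mark=star, rank=3, pile=8, owner=Ben, row=5), since mark is star, pile = 8.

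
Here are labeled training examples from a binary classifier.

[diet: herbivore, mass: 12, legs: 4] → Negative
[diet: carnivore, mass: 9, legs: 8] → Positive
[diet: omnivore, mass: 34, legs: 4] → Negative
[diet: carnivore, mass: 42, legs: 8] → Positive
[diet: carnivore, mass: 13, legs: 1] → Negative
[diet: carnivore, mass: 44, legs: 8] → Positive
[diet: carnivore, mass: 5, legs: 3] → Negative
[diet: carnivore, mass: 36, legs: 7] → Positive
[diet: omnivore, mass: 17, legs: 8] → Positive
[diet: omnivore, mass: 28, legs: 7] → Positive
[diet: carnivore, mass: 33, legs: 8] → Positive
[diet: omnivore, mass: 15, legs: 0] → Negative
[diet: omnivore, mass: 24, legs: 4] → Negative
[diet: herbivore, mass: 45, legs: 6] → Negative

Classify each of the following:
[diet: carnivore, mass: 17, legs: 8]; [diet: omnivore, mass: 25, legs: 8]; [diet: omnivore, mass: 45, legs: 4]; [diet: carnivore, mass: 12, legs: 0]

Positive, Positive, Negative, Negative

Every 'Positive' example satisfies: legs ≥ 7. None of the 'Negative' examples do.
[diet: carnivore, mass: 17, legs: 8]: legs = 8 — checks out, so Positive. [diet: omnivore, mass: 25, legs: 8]: legs = 8 — checks out, so Positive. [diet: omnivore, mass: 45, legs: 4]: legs = 4 — doesn't qualify, so Negative. [diet: carnivore, mass: 12, legs: 0]: legs = 0 — doesn't qualify, so Negative.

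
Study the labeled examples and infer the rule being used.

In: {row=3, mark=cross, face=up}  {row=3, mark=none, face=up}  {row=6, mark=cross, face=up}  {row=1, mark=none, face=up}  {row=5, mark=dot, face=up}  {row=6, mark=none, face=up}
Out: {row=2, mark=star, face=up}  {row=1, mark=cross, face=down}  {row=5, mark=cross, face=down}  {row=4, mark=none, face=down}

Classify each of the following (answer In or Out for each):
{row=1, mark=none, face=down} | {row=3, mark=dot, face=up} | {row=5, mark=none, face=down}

The common property of the 'In' items is: face is up AND row ≠ 2. No 'Out' item has it.
{row=1, mark=none, face=down} — face is down, row = 1, hence Out.
{row=3, mark=dot, face=up} — face is up, row = 3, hence In.
{row=5, mark=none, face=down} — face is down, row = 5, hence Out.

Out, In, Out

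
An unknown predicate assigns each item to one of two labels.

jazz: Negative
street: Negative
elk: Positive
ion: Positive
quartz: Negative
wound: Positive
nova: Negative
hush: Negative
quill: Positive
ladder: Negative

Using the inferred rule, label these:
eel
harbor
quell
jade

Positive, Negative, Positive, Negative

Comparing the two groups points to one rule — odd length.
Positive: eel, since length 3. Negative: harbor, since length 6. Positive: quell, since length 5. Negative: jade, since length 4.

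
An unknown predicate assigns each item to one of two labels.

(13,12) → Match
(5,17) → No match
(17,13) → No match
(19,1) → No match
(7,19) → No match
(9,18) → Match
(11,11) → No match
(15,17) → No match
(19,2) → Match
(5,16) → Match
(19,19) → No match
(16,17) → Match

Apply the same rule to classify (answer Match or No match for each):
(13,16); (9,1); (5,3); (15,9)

Match, No match, No match, No match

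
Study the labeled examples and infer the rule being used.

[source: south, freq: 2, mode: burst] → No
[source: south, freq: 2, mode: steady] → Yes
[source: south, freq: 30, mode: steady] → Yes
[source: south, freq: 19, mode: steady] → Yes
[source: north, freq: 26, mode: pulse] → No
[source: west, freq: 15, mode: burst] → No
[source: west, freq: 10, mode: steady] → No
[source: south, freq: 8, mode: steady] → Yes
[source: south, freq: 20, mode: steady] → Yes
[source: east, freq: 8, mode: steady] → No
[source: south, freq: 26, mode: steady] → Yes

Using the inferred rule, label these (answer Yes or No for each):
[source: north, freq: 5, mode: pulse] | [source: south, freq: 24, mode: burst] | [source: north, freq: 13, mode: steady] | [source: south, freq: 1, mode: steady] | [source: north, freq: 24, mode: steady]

No, No, No, Yes, No

The common property of the 'Yes' items is: source is south AND mode is steady. No 'No' item has it.
[source: north, freq: 5, mode: pulse]: No (source is north, mode is pulse).
[source: south, freq: 24, mode: burst]: No (source is south, mode is burst).
[source: north, freq: 13, mode: steady]: No (source is north, mode is steady).
[source: south, freq: 1, mode: steady]: Yes (source is south, mode is steady).
[source: north, freq: 24, mode: steady]: No (source is north, mode is steady).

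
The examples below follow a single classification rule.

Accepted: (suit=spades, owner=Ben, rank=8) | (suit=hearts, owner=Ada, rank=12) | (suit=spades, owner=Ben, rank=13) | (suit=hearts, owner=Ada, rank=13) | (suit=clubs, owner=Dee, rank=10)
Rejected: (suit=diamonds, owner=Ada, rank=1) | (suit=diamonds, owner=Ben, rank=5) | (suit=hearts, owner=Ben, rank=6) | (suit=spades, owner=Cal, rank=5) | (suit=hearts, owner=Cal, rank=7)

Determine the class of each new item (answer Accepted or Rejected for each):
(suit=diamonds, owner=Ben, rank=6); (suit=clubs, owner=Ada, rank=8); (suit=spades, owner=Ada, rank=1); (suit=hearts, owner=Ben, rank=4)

Rule: rank ≥ 8. This holds for each 'Accepted' example and fails for each 'Rejected' one.
(suit=diamonds, owner=Ben, rank=6): rank = 6, fails the rule → Rejected.
(suit=clubs, owner=Ada, rank=8): rank = 8, has this property → Accepted.
(suit=spades, owner=Ada, rank=1): rank = 1, fails the rule → Rejected.
(suit=hearts, owner=Ben, rank=4): rank = 4, fails the rule → Rejected.

Rejected, Accepted, Rejected, Rejected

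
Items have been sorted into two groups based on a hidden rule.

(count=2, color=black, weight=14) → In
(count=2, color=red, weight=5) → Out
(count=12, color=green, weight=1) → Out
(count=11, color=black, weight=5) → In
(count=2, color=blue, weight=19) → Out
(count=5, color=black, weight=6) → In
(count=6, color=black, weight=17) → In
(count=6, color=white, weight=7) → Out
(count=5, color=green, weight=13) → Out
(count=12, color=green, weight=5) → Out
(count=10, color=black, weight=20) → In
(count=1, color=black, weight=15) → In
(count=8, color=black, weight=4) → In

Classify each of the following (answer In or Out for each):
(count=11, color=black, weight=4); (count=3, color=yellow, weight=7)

All 'In' examples share one property — color is black — and every 'Out' example lacks it.
(count=11, color=black, weight=4) → color is black → In.
(count=3, color=yellow, weight=7) → color is yellow → Out.

In, Out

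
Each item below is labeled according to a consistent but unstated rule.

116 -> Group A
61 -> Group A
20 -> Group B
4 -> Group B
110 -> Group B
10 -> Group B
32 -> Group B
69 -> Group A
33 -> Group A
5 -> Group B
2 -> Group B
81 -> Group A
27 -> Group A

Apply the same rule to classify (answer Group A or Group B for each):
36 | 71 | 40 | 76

The pattern is that an item is 'Group A' exactly when: digit sum ≥ 6.
36 → digit sum 3+6 = 9 → Group A.
71 → digit sum 7+1 = 8 → Group A.
40 → digit sum 4+0 = 4 → Group B.
76 → digit sum 7+6 = 13 → Group A.

Group A, Group A, Group B, Group A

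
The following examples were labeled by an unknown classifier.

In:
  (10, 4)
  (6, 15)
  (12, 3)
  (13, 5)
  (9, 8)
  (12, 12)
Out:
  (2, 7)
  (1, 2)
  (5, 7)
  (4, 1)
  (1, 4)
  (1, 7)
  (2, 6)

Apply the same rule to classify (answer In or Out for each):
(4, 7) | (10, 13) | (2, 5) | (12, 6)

Out, In, Out, In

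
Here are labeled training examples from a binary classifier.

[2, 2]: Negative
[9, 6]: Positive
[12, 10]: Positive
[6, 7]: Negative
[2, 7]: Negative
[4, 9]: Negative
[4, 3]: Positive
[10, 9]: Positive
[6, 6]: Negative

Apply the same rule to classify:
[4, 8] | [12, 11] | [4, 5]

A rule that fits every label: first > second — true of each 'Positive' example, false of each 'Negative' one.

Negative, Positive, Negative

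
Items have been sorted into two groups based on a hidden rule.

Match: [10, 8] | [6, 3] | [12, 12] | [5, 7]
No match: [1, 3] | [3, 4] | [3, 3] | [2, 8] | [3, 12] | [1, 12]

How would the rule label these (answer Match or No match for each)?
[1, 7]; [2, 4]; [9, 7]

No match, No match, Match

'Match' ⟺ first ≥ 4.
[1, 7] — first 1, hence No match.
[2, 4] — first 2, hence No match.
[9, 7] — first 9, hence Match.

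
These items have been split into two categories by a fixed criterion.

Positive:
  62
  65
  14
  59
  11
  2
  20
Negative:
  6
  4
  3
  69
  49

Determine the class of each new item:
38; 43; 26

The common property of the 'Positive' items is: ≡ 2 (mod 3). No 'Negative' item has it.
38 — 38 mod 3 = 2, hence Positive. 43 — 43 mod 3 = 1, hence Negative. 26 — 26 mod 3 = 2, hence Positive.

Positive, Negative, Positive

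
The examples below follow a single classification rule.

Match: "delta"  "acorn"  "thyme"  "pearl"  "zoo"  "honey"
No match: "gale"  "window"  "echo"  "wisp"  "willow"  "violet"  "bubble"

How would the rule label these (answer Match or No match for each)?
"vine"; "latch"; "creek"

The pattern is that an item is 'Match' exactly when: odd length.
"vine" → length 4 → No match. "latch" → length 5 → Match. "creek" → length 5 → Match.

No match, Match, Match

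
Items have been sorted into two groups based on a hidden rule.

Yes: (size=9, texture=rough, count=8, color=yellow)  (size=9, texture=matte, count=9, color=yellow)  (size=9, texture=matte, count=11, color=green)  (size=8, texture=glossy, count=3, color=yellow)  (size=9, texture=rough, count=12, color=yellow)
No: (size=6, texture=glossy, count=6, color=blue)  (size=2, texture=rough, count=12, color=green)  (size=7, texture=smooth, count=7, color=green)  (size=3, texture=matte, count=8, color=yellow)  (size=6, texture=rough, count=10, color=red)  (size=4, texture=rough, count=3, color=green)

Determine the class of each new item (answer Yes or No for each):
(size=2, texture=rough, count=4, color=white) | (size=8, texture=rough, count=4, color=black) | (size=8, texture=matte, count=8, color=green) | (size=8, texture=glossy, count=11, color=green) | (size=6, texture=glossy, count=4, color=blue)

No, Yes, Yes, Yes, No

A rule that fits every label: size ≥ 8 — true of each 'Yes' example, false of each 'No' one.
(size=2, texture=rough, count=4, color=white) — size = 2, hence No.
(size=8, texture=rough, count=4, color=black) — size = 8, hence Yes.
(size=8, texture=matte, count=8, color=green) — size = 8, hence Yes.
(size=8, texture=glossy, count=11, color=green) — size = 8, hence Yes.
(size=6, texture=glossy, count=4, color=blue) — size = 6, hence No.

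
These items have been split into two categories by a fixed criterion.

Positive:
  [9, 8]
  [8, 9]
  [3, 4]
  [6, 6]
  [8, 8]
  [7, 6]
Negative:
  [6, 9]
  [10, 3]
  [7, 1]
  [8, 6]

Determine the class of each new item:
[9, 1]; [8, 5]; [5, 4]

Every 'Positive' example satisfies: |first − second| ≤ 1. None of the 'Negative' examples do.
[9, 1] → |9−1| = 8 → Negative. [8, 5] → |8−5| = 3 → Negative. [5, 4] → |5−4| = 1 → Positive.

Negative, Negative, Positive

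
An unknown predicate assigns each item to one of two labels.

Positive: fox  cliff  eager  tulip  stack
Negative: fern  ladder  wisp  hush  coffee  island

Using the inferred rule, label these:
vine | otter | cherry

Negative, Positive, Negative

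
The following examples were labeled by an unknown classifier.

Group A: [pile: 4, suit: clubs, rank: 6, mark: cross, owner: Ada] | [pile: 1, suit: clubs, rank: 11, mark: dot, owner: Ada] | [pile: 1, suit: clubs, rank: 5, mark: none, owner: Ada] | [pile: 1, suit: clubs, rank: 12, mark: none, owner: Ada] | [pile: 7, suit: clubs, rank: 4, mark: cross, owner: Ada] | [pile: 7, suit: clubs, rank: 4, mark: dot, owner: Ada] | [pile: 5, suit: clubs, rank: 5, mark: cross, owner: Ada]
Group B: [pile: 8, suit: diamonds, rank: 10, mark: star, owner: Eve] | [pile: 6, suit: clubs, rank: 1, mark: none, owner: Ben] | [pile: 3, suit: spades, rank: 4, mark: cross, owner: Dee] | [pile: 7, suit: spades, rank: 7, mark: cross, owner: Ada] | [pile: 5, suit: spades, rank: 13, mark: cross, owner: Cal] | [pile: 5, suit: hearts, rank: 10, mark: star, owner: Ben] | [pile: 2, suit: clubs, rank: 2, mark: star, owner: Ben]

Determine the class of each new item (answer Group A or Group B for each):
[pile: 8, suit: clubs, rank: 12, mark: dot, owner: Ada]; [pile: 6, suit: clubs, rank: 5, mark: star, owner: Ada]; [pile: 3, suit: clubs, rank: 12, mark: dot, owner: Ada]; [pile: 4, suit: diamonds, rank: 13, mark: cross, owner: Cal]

Every 'Group A' example satisfies: suit is clubs AND owner is Ada. None of the 'Group B' examples do.
[pile: 8, suit: clubs, rank: 12, mark: dot, owner: Ada] — suit is clubs, owner is Ada, hence Group A.
[pile: 6, suit: clubs, rank: 5, mark: star, owner: Ada] — suit is clubs, owner is Ada, hence Group A.
[pile: 3, suit: clubs, rank: 12, mark: dot, owner: Ada] — suit is clubs, owner is Ada, hence Group A.
[pile: 4, suit: diamonds, rank: 13, mark: cross, owner: Cal] — suit is diamonds, owner is Cal, hence Group B.

Group A, Group A, Group A, Group B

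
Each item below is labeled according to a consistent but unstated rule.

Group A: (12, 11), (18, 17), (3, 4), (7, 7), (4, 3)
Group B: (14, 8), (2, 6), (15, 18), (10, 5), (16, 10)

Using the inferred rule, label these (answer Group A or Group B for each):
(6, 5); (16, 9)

The common property of the 'Group A' items is: |first − second| ≤ 1. No 'Group B' item has it.

Group A, Group B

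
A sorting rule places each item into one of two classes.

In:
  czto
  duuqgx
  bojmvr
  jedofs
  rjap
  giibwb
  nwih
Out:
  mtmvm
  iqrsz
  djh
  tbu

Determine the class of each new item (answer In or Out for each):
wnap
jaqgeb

In, In

Checking candidate rules against both groups, what survives is: even length.
wnap → length 4 → In. jaqgeb → length 6 → In.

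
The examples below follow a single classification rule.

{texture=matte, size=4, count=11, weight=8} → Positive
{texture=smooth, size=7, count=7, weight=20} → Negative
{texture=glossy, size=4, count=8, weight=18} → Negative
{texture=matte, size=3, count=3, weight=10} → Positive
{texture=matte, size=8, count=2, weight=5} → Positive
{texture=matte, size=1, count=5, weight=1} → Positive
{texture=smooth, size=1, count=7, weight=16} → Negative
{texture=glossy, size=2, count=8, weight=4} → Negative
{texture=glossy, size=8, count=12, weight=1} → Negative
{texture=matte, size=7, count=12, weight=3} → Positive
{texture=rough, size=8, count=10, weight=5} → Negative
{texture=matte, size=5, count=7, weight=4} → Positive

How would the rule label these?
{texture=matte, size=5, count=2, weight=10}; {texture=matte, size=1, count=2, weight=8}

Positive, Positive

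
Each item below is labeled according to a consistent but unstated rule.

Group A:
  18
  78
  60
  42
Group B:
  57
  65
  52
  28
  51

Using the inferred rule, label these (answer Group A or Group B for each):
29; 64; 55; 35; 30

Group B, Group B, Group B, Group B, Group A

The pattern is that an item is 'Group A' exactly when: multiple of 6.
29 — 29 = 6·4 + 5, hence Group B.
64 — 64 = 6·10 + 4, hence Group B.
55 — 55 = 6·9 + 1, hence Group B.
35 — 35 = 6·5 + 5, hence Group B.
30 — 30 = 6·5, hence Group A.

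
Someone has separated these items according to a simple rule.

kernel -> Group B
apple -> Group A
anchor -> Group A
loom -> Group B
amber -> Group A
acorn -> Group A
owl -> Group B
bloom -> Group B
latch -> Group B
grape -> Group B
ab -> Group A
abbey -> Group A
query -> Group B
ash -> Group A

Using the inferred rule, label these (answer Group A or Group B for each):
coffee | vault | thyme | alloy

The rule appears to be: starts with 'a'.
coffee: starts with 'c' — lacks this property, so Group B. vault: starts with 'v' — lacks this property, so Group B. thyme: starts with 't' — lacks this property, so Group B. alloy: starts with 'a' — satisfies this, so Group A.

Group B, Group B, Group B, Group A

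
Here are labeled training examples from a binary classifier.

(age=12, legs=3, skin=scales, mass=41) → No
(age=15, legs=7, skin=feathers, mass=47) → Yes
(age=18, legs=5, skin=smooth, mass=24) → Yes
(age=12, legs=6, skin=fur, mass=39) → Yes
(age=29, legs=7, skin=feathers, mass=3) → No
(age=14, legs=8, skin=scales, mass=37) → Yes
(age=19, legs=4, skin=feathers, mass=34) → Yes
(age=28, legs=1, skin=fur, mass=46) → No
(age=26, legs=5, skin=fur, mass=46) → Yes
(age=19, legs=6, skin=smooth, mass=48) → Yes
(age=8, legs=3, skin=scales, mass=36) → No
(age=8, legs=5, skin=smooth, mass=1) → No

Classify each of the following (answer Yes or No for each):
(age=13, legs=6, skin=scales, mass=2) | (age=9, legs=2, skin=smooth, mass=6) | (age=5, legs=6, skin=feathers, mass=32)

No, No, Yes

The simplest hypothesis consistent with all the labels is: legs ≥ 4 AND mass ≥ 24.
(age=13, legs=6, skin=scales, mass=2) — legs = 6, mass = 2, hence No.
(age=9, legs=2, skin=smooth, mass=6) — legs = 2, mass = 6, hence No.
(age=5, legs=6, skin=feathers, mass=32) — legs = 6, mass = 32, hence Yes.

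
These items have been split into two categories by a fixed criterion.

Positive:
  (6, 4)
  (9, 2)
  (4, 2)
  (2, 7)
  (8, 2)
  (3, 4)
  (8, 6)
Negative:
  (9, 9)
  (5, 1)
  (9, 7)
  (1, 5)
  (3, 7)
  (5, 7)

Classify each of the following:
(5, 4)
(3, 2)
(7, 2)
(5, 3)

Positive, Positive, Positive, Negative

One predicate separates the groups cleanly: product is even.
(5, 4): 5·4 = 20 — qualifies, so Positive.
(3, 2): 3·2 = 6 — qualifies, so Positive.
(7, 2): 7·2 = 14 — qualifies, so Positive.
(5, 3): 5·3 = 15 — doesn't match, so Negative.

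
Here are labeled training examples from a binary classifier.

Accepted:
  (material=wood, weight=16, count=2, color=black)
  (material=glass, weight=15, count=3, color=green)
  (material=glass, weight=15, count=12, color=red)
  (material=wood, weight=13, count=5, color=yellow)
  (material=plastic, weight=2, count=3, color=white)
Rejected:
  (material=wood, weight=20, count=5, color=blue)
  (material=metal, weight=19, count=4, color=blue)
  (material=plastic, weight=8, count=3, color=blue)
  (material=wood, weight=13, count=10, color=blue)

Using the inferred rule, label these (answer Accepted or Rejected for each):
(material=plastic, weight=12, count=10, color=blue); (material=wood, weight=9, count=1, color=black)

One predicate separates the groups cleanly: color is not blue.
Rejected: (material=plastic, weight=12, count=10, color=blue), since color is blue.
Accepted: (material=wood, weight=9, count=1, color=black), since color is black.

Rejected, Accepted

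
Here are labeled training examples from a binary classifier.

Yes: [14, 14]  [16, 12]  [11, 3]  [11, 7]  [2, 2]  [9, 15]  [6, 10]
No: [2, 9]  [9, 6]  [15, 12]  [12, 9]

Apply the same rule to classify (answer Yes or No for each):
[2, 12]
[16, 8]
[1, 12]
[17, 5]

A rule that fits every label: sum is even — true of each 'Yes' example, false of each 'No' one.

Yes, Yes, No, Yes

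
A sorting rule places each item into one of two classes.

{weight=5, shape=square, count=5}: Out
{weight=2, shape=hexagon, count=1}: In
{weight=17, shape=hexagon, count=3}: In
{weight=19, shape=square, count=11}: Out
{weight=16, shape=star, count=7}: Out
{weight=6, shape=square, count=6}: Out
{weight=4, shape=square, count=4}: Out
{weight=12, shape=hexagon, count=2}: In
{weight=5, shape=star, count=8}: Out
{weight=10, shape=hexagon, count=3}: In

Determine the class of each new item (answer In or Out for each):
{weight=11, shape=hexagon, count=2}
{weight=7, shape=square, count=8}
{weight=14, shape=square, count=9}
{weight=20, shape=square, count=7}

In, Out, Out, Out

The distinguishing property — shape is hexagon — holds for all the 'In' cases and none of the 'Out' cases.
{weight=11, shape=hexagon, count=2}: In (shape is hexagon).
{weight=7, shape=square, count=8}: Out (shape is square).
{weight=14, shape=square, count=9}: Out (shape is square).
{weight=20, shape=square, count=7}: Out (shape is square).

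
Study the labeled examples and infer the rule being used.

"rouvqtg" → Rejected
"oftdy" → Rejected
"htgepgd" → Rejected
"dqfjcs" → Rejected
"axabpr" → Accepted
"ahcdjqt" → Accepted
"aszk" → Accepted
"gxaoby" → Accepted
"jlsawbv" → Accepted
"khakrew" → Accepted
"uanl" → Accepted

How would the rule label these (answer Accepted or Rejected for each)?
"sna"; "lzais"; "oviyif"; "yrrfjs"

Accepted, Accepted, Rejected, Rejected

The rule appears to be: contains 'a'.
Accepted: "sna", since has 'a'.
Accepted: "lzais", since has 'a'.
Rejected: "oviyif", since no 'a'.
Rejected: "yrrfjs", since no 'a'.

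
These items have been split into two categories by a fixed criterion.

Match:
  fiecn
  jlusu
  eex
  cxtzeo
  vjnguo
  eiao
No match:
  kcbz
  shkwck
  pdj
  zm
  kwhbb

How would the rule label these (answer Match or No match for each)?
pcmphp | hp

No match, No match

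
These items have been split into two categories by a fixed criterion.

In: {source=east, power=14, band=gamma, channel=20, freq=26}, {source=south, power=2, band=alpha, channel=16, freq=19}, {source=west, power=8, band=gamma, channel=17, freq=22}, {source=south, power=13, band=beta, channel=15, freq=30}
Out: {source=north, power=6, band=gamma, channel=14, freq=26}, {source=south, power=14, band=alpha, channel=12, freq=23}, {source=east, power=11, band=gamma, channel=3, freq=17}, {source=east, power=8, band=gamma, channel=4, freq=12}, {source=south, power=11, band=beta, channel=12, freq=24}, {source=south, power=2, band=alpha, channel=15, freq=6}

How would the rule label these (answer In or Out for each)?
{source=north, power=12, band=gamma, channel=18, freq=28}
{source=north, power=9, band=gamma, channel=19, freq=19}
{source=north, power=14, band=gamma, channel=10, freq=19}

All 'In' examples share one property — freq ≥ 12 AND channel ≥ 15 — and every 'Out' example lacks it.
{source=north, power=12, band=gamma, channel=18, freq=28}: freq = 28, channel = 18 — qualifies, so In. {source=north, power=9, band=gamma, channel=19, freq=19}: freq = 19, channel = 19 — qualifies, so In. {source=north, power=14, band=gamma, channel=10, freq=19}: freq = 19, channel = 10 — fails the rule, so Out.

In, In, Out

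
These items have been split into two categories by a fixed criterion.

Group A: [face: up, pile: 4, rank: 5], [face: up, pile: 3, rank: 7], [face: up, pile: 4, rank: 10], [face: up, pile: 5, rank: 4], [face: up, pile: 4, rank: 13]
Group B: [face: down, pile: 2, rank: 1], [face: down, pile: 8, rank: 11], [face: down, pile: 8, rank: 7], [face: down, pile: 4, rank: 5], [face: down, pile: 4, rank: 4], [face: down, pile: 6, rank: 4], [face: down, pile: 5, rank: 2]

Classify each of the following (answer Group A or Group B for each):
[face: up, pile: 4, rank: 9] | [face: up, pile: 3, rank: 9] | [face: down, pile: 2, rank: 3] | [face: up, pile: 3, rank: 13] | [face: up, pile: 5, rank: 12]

Group A, Group A, Group B, Group A, Group A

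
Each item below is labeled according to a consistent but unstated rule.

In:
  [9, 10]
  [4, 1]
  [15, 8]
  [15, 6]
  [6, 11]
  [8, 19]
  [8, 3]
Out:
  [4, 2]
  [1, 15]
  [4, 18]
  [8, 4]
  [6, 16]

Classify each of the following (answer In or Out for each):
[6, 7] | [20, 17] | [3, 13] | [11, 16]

In, In, Out, In

The common property of the 'In' items is: sum is odd. No 'Out' item has it.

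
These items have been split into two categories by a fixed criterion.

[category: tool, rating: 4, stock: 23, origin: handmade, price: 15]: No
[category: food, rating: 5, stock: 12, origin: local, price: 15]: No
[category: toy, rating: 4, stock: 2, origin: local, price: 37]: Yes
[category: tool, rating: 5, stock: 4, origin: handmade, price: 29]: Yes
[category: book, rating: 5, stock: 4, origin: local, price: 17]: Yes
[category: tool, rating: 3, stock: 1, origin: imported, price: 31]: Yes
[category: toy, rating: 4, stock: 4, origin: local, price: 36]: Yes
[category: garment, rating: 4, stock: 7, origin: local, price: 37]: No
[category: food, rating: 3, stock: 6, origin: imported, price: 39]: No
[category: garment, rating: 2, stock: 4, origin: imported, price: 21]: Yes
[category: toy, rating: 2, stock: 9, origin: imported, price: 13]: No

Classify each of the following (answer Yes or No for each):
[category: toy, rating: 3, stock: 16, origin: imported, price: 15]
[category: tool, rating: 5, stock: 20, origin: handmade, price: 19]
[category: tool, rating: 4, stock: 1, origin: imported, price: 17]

No, No, Yes

One predicate separates the groups cleanly: stock ≤ 4.
[category: toy, rating: 3, stock: 16, origin: imported, price: 15]: stock = 16, does not satisfy this → No.
[category: tool, rating: 5, stock: 20, origin: handmade, price: 19]: stock = 20, does not satisfy this → No.
[category: tool, rating: 4, stock: 1, origin: imported, price: 17]: stock = 1, matches → Yes.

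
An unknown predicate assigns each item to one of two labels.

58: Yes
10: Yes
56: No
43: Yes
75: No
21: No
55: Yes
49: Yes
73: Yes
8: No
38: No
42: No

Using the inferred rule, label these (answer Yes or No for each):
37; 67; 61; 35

The rule appears to be: ≡ 1 (mod 3).
Yes: 37, since 37 mod 3 = 1.
Yes: 67, since 67 mod 3 = 1.
Yes: 61, since 61 mod 3 = 1.
No: 35, since 35 mod 3 = 2.

Yes, Yes, Yes, No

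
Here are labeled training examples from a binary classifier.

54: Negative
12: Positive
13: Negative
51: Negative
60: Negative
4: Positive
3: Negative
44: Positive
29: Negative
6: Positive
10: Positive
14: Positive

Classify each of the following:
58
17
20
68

The pattern is that an item is 'Positive' exactly when: even AND at most 44.
58 → 58 is even, 58 > 44 → Negative. 17 → 17 is odd, 17 ≤ 44 → Negative. 20 → 20 is even, 20 ≤ 44 → Positive. 68 → 68 is even, 68 > 44 → Negative.

Negative, Negative, Positive, Negative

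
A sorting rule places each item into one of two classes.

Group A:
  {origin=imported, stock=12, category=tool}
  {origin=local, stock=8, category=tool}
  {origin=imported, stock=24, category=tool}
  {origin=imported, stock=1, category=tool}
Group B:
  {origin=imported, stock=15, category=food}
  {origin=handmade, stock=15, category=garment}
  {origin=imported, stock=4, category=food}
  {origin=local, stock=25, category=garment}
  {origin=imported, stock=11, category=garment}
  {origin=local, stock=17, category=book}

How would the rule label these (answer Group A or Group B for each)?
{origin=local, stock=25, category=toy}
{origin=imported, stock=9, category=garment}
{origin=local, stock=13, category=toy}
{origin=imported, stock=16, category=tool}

Group B, Group B, Group B, Group A

All 'Group A' examples share one property — category is tool — and every 'Group B' example lacks it.
{origin=local, stock=25, category=toy}: category is toy, lacks this property → Group B. {origin=imported, stock=9, category=garment}: category is garment, lacks this property → Group B. {origin=local, stock=13, category=toy}: category is toy, lacks this property → Group B. {origin=imported, stock=16, category=tool}: category is tool, checks out → Group A.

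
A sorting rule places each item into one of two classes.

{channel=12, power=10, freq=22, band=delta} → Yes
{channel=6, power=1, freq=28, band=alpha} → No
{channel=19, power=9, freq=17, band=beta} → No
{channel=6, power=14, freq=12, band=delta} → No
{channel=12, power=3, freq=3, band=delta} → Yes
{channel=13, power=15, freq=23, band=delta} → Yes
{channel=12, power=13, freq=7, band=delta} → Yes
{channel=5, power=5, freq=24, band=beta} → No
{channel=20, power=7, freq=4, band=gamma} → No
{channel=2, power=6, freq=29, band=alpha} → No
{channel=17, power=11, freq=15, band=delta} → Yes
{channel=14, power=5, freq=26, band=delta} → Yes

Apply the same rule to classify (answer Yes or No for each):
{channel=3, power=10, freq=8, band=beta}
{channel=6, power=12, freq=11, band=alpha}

No, No

The classifier is using: band is delta AND channel ≥ 12.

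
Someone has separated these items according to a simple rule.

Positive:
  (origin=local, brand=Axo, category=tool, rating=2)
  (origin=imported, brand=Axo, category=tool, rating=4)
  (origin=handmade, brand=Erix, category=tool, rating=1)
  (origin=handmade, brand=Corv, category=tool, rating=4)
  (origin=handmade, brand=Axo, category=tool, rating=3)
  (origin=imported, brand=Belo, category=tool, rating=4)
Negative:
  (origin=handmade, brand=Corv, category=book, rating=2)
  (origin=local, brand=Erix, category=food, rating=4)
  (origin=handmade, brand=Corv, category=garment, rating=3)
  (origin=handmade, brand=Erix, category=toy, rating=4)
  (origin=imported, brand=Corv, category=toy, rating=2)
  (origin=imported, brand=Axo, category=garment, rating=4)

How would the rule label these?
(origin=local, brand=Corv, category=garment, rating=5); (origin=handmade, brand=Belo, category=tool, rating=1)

Negative, Positive

A rule that fits every label: category is tool — true of each 'Positive' example, false of each 'Negative' one.
(origin=local, brand=Corv, category=garment, rating=5) — category is garment, hence Negative.
(origin=handmade, brand=Belo, category=tool, rating=1) — category is tool, hence Positive.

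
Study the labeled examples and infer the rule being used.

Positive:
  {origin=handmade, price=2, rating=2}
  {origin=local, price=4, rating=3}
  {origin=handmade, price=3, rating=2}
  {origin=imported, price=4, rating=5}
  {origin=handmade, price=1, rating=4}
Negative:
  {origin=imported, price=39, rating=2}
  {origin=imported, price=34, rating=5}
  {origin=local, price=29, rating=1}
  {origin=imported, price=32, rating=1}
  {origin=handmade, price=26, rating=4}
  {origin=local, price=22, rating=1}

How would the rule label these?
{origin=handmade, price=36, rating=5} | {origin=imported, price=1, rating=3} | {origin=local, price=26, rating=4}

A rule that fits every label: price ≤ 4 — true of each 'Positive' example, false of each 'Negative' one.
{origin=handmade, price=36, rating=5} — price = 36, hence Negative.
{origin=imported, price=1, rating=3} — price = 1, hence Positive.
{origin=local, price=26, rating=4} — price = 26, hence Negative.

Negative, Positive, Negative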